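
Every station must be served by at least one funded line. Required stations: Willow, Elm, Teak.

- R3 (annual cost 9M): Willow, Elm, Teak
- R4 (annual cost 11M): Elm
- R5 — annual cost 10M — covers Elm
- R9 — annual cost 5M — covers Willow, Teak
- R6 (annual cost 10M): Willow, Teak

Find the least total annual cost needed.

9

This is an integer covering problem.
The greedy cost-per-new-station heuristic would pick R9 and R3 for 14, but a cheaper cover exists.
R3 alone covers Willow, Elm, Teak — every station.
Total annual cost: 9.
No cover costs less than 9.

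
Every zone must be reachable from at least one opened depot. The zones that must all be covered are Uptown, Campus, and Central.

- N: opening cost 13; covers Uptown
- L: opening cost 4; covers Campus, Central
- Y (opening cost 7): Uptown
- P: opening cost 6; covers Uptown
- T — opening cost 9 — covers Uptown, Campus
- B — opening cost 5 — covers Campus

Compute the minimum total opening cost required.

10

Choose L and P: together they cover Uptown, Campus, Central — every zone.
Total opening cost: 4 + 6 = 10.
No cover costs less than 10.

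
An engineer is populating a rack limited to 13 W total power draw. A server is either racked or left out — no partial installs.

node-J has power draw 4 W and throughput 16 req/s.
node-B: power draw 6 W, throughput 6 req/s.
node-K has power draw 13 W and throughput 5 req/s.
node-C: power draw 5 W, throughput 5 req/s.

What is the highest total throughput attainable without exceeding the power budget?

22

Allowing fractional choices, the relaxed optimum would be about 25.0, but servers are indivisible.
node-J + node-B: power draw 4 + 6 = 10 ≤ 13, throughput 16 + 6 = 22.
node-J + node-C: power draw 4 + 5 = 9 ≤ 13, throughput 16 + 5 = 21.
node-J: power draw 4 ≤ 13, throughput 16.
Best is node-J and node-B with total throughput 22.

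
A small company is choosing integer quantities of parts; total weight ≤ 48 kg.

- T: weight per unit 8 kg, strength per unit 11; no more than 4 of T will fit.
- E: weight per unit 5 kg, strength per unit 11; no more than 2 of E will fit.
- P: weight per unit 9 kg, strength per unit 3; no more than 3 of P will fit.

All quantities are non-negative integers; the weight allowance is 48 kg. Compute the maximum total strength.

4×T and 2×E: weight 42 ≤ 48, strength 4·11 + 2·11 = 66.
3×T, 2×E, and 1×P: weight 43 ≤ 48, strength 3·11 + 2·11 + 1·3 = 58.
Best is 66.

66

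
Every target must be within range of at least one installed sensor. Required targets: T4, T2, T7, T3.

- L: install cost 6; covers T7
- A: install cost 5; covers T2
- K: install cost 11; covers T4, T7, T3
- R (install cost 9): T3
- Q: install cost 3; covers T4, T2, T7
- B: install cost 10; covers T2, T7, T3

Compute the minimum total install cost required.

Choose R and Q: together they cover T4, T2, T7, T3 — every target.
Total install cost: 9 + 3 = 12.

12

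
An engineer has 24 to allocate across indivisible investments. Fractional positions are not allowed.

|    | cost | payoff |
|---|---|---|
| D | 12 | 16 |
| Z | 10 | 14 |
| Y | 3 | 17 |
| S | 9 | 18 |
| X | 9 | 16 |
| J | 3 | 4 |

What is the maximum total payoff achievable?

Treat it as a binary knapsack problem.
Y + S + X + J: cost 3 + 9 + 9 + 3 = 24 ≤ 24, payoff 17 + 18 + 16 + 4 = 55.
Y + S + X: cost 3 + 9 + 9 = 21 ≤ 24, payoff 17 + 18 + 16 = 51.
D + Y + S: cost 12 + 3 + 9 = 24 ≤ 24, payoff 16 + 17 + 18 = 51.
Best is Y, S, X, and J with total payoff 55.

55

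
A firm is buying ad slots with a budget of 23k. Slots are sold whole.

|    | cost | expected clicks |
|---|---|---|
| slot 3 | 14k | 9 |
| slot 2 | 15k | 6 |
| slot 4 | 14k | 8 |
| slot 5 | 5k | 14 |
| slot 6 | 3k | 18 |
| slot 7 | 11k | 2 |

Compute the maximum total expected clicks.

41

This is a 0-1 knapsack instance.
Allowing fractional choices, the relaxed optimum would be about 41.6, but ad slots are indivisible.
slot 4 + slot 5 + slot 6: cost 14 + 5 + 3 = 22 ≤ 23, expected clicks 8 + 14 + 18 = 40.
slot 3 + slot 5 + slot 6: cost 14 + 5 + 3 = 22 ≤ 23, expected clicks 9 + 14 + 18 = 41.
Best is slot 3, slot 5, and slot 6 with total expected clicks 41.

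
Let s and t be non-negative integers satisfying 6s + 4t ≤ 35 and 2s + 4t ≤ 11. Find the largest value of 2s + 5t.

12

Relaxing integrality, the LP optimum is 13.75 at (s,t) = (0, 2.75), which is not an integer point.
(s,t)=(1,2): 6·1+4·2=14≤35, 2·1+4·2=10≤11, objective 12.
(s,t)=(0,2): 6·0+4·2=8≤35, 2·0+4·2=8≤11, objective 10.
(s,t)=(2,1): 6·2+4·1=16≤35, 2·2+4·1=8≤11, objective 9.
(s,t)=(1,1): 6·1+4·1=10≤35, 2·1+4·1=6≤11, objective 7.
The best lattice point is (1,2), giving 12.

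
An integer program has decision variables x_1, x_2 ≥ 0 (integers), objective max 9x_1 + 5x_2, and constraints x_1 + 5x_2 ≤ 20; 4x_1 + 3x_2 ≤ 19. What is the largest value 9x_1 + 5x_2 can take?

41

(x_1,x_2)=(4,1) is feasible, giving 41.
(x_1,x_2)=(3,2) is feasible, giving 37.
(x_1,x_2)=(4,0) is feasible, giving 36.
Maximum is 41 at (x_1,x_2)=(4,1).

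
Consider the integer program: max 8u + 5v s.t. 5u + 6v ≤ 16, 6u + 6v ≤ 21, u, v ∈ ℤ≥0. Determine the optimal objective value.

(u,v)=(3,0) is feasible, giving 24.
(u,v)=(2,1) is feasible, giving 21.
No feasible integer point exceeds 24.

24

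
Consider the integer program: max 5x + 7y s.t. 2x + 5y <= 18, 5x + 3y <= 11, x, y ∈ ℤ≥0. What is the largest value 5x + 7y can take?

(x,y)=(0,3): 2·0+5·3=15≤18, 5·0+3·3=9≤11, objective 21.
(x,y)=(1,2): 2·1+5·2=12≤18, 5·1+3·2=11≤11, objective 19.
(x,y)=(0,2): 2·0+5·2=10≤18, 5·0+3·2=6≤11, objective 14.
No feasible integer point exceeds 21.

21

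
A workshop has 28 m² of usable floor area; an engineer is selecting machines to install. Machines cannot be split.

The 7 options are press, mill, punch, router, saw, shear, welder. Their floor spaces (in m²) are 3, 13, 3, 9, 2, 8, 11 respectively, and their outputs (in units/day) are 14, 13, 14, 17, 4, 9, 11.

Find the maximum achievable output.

Take press, punch, router, saw, and welder: floor space 3 + 3 + 9 + 2 + 11 = 28 ≤ 28, output 14 + 14 + 17 + 4 + 11 = 60.
No other feasible combination does better.

60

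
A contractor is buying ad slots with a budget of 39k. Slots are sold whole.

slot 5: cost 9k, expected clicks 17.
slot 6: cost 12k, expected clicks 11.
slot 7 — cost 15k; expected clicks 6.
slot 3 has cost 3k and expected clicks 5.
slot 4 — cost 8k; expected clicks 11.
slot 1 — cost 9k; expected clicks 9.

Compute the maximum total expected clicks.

This is a 0-1 knapsack instance.
slot 5 + slot 6 + slot 4 + slot 1: cost 9 + 12 + 8 + 9 = 38 ≤ 39, expected clicks 17 + 11 + 11 + 9 = 48.
slot 5 + slot 6 + slot 3 + slot 4: cost 9 + 12 + 3 + 8 = 32 ≤ 39, expected clicks 17 + 11 + 5 + 11 = 44.
Best is slot 5, slot 6, slot 4, and slot 1 with total expected clicks 48.

48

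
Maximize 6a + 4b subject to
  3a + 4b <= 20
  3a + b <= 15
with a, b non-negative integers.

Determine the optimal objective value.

32

Relaxing integrality, the LP optimum is 33.33 at (a,b) = (4.44, 1.67), which is not an integer point.
(a,b)=(4,2) is feasible, giving 32.
(a,b)=(5,0) is feasible, giving 30.
(a,b)=(4,1) is feasible, giving 28.
No feasible integer point exceeds 32.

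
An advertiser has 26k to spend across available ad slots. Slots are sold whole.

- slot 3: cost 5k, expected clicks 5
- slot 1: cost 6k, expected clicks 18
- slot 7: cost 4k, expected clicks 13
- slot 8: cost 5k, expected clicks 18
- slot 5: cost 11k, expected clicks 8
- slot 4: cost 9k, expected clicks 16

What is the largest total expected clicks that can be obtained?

Allowing fractional choices, the relaxed optimum would be about 67.0, but ad slots are indivisible.
slot 3 + slot 1 + slot 8 + slot 4: cost 5 + 6 + 5 + 9 = 25 ≤ 26, expected clicks 5 + 18 + 18 + 16 = 57.
slot 1 + slot 7 + slot 8 + slot 5: cost 6 + 4 + 5 + 11 = 26 ≤ 26, expected clicks 18 + 13 + 18 + 8 = 57.
slot 1 + slot 7 + slot 8 + slot 4: cost 6 + 4 + 5 + 9 = 24 ≤ 26, expected clicks 18 + 13 + 18 + 16 = 65.
Best is slot 1, slot 7, slot 8, and slot 4 with total expected clicks 65.

65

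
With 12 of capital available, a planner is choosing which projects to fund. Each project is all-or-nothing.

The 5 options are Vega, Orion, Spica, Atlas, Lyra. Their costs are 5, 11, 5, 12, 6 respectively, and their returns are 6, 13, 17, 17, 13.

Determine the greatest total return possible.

Treat it as a binary knapsack problem.
Take Spica and Lyra: cost 5 + 6 = 11 ≤ 12, return 17 + 13 = 30.
No other feasible combination does better.

30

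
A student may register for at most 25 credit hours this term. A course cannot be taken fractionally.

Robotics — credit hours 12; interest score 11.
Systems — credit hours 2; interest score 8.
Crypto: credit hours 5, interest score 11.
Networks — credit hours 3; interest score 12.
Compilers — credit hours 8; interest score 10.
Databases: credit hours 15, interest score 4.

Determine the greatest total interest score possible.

This is an integer program with binary decision variables.
Take Robotics, Systems, Crypto, and Networks: credit hours 12 + 2 + 5 + 3 = 22 ≤ 25, interest score 11 + 8 + 11 + 12 = 42.
No other feasible combination does better.

42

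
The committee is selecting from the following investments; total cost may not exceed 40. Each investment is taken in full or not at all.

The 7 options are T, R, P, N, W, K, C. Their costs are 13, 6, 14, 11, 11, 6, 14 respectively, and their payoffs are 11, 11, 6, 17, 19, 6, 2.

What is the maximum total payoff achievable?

Allowing fractional choices, the relaxed optimum would be about 58.1, but investments are indivisible.
R + N + W: cost 6 + 11 + 11 = 28 ≤ 40, payoff 11 + 17 + 19 = 47.
R + N + W + K: cost 6 + 11 + 11 + 6 = 34 ≤ 40, payoff 11 + 17 + 19 + 6 = 53.
T + N + W: cost 13 + 11 + 11 = 35 ≤ 40, payoff 11 + 17 + 19 = 47.
Best is R, N, W, and K with total payoff 53.

53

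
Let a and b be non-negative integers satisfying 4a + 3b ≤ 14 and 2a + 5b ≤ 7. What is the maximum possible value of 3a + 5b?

(a,b)=(3,0): 4·3+3·0=12≤14, 2·3+5·0=6≤7, objective 9.
(a,b)=(2,0): 4·2+3·0=8≤14, 2·2+5·0=4≤7, objective 6.
No feasible integer point exceeds 9.

9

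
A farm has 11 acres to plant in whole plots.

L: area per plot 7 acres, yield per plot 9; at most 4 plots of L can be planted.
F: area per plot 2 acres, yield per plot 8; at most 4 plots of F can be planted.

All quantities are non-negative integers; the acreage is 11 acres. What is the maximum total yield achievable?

32

F has the best ratio (8/2); taking only F gives at most 4×8 = 32 (stopped by the supply cap of 4).
Optimal: 4×F: area 8 ≤ 11, yield 4·8 = 32.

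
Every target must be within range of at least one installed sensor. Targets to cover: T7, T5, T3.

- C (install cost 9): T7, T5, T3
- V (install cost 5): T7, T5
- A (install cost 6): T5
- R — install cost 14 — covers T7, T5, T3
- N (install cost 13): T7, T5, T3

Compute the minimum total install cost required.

The greedy cost-per-new-target heuristic would pick V and C for 14, but a cheaper cover exists.
C alone covers T7, T5, T3 — every target.
Total install cost: 9.
No cover costs less than 9.

9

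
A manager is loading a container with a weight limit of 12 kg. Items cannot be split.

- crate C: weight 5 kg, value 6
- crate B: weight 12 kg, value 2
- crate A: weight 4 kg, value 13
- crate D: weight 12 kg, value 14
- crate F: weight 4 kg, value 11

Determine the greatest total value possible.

24

Allowing fractional choices, the relaxed optimum would be about 28.8, but items are indivisible.
crate C + crate A: weight 5 + 4 = 9 ≤ 12, value 6 + 13 = 19.
crate C + crate F: weight 5 + 4 = 9 ≤ 12, value 6 + 11 = 17.
crate A + crate F: weight 4 + 4 = 8 ≤ 12, value 13 + 11 = 24.
Best is crate A and crate F with total value 24.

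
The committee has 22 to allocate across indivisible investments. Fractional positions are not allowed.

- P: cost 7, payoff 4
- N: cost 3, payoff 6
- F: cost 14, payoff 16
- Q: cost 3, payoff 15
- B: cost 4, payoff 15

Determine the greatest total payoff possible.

46

N + F + Q: cost 3 + 14 + 3 = 20 ≤ 22, payoff 6 + 16 + 15 = 37.
F + Q + B: cost 14 + 3 + 4 = 21 ≤ 22, payoff 16 + 15 + 15 = 46.
P + N + Q + B: cost 7 + 3 + 3 + 4 = 17 ≤ 22, payoff 4 + 6 + 15 + 15 = 40.
Best is F, Q, and B with total payoff 46.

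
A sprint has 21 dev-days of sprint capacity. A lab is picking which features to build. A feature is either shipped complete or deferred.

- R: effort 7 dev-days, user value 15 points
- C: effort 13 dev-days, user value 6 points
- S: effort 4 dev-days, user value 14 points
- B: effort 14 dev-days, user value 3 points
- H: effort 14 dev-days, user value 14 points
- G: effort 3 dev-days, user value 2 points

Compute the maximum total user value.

This is a 0-1 knapsack instance.
Allowing fractional choices, the relaxed optimum would be about 39.0, but features are indivisible.
S + H + G: effort 4 + 14 + 3 = 21 ≤ 21, user value 14 + 14 + 2 = 30.
R + S + G: effort 7 + 4 + 3 = 14 ≤ 21, user value 15 + 14 + 2 = 31.
Best is R, S, and G with total user value 31.

31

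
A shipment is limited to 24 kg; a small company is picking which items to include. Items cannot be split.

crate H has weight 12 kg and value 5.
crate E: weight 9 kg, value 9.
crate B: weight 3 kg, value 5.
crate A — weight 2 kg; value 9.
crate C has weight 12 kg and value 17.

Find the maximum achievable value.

35

Take crate E, crate A, and crate C: weight 9 + 2 + 12 = 23 ≤ 24, value 9 + 9 + 17 = 35.
No other feasible combination does better.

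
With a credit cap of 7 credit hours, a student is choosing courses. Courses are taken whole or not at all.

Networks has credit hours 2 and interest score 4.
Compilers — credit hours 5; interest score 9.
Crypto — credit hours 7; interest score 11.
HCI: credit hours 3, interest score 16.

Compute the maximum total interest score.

Allowing fractional choices, the relaxed optimum would be about 23.6, but courses are indivisible.
HCI: credit hours 3 ≤ 7, interest score 16.
Networks + Compilers: credit hours 2 + 5 = 7 ≤ 7, interest score 4 + 9 = 13.
Networks + HCI: credit hours 2 + 3 = 5 ≤ 7, interest score 4 + 16 = 20.
Best is Networks and HCI with total interest score 20.

20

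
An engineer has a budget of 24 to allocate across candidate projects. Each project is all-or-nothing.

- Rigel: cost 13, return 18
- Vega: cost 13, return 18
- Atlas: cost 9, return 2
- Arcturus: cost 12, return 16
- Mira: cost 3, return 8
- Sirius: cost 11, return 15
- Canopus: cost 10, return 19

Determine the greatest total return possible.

42

Allowing fractional choices, the relaxed optimum would be about 42.2, but projects are indivisible.
Mira + Sirius + Canopus: cost 3 + 11 + 10 = 24 ≤ 24, return 8 + 15 + 19 = 42.
Rigel + Canopus: cost 13 + 10 = 23 ≤ 24, return 18 + 19 = 37.
Best is Mira, Sirius, and Canopus with total return 42.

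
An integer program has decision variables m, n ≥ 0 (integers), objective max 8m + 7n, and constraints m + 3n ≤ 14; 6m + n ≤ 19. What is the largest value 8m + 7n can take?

44

The continuous relaxation peaks at (2.53, 3.82) with value 47.00; rounding to a feasible lattice point costs some objective.
(m,n)=(2,4): 1·2+3·4=14≤14, 6·2+1·4=16≤19, objective 44.
(m,n)=(2,3): 1·2+3·3=11≤14, 6·2+1·3=15≤19, objective 37.
(m,n)=(1,4): 1·1+3·4=13≤14, 6·1+1·4=10≤19, objective 36.
(m,n)=(2,2): 1·2+3·2=8≤14, 6·2+1·2=14≤19, objective 30.
The best lattice point is (2,4), giving 44.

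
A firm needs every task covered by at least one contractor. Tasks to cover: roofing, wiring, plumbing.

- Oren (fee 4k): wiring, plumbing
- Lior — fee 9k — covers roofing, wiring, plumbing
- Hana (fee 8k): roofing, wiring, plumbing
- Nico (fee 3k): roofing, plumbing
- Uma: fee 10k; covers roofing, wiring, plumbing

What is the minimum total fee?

7

Choose Oren and Nico: together they cover roofing, wiring, plumbing — every task.
Total fee: 4 + 3 = 7.
No cover costs less than 7.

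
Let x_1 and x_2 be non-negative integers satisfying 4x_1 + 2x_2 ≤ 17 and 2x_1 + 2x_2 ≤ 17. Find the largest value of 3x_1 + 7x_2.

56

(x_1,x_2)=(0,8): 4·0+2·8=16≤17, 2·0+2·8=16≤17, objective 56.
(x_1,x_2)=(0,7): 4·0+2·7=14≤17, 2·0+2·7=14≤17, objective 49.
The best lattice point is (0,8), giving 56.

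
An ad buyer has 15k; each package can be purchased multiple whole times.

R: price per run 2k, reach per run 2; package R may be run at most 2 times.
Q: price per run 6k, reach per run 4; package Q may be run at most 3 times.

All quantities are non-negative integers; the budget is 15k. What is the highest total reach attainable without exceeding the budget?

Take 1×R and 2×Q: price 14 ≤ 15, reach 1·2 + 2·4 = 10.
No other integer combination yields more.

10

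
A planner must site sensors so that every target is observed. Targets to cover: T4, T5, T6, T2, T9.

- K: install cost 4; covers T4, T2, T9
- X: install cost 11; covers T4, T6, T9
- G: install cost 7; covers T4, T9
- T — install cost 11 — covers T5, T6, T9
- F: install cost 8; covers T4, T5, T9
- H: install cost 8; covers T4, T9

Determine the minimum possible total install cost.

15

This is an integer covering problem.
Choose K and T: together they cover T4, T5, T6, T2, T9 — every target.
Total install cost: 4 + 11 = 15.
No cover costs less than 15.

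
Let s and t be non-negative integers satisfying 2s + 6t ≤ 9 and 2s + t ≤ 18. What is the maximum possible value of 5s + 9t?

20

(s,t)=(4,0): 2·4+6·0=8≤9, 2·4+1·0=8≤18, objective 20.
(s,t)=(3,0): 2·3+6·0=6≤9, 2·3+1·0=6≤18, objective 15.
The best lattice point is (4,0), giving 20.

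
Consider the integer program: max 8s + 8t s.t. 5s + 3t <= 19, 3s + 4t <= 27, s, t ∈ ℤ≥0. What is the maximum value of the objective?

Relaxing integrality, the LP optimum is 50.67 at (s,t) = (0, 6.33), which is not an integer point.
(s,t)=(0,6): 5·0+3·6=18≤19, 3·0+4·6=24≤27, objective 48.
(s,t)=(0,5): 5·0+3·5=15≤19, 3·0+4·5=20≤27, objective 40.
Maximum is 48 at (s,t)=(0,6).

48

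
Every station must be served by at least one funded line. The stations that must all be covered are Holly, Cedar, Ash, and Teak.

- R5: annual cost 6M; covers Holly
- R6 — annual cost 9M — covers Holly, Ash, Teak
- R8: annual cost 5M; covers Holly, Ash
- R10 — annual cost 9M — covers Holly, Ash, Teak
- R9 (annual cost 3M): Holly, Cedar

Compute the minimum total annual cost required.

12

Choose R6 and R9: together they cover Holly, Cedar, Ash, Teak — every station.
Total annual cost: 9 + 3 = 12.
No cover costs less than 12.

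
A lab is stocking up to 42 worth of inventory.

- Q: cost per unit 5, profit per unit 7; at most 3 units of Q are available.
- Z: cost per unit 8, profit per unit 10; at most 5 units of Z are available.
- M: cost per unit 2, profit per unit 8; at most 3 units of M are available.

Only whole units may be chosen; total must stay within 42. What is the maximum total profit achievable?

3×Q, 2×Z, and 3×M: cost 37 ≤ 42, profit 3·7 + 2·10 + 3·8 = 65.
2×Q, 3×Z, and 3×M: cost 40 ≤ 42, profit 2·7 + 3·10 + 3·8 = 68.
Best is 68.

68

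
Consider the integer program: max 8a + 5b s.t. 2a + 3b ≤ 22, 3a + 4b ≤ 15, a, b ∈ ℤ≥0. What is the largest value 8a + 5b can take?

40

(a,b)=(5,0): 2·5+3·0=10≤22, 3·5+4·0=15≤15, objective 40.
(a,b)=(4,0): 2·4+3·0=8≤22, 3·4+4·0=12≤15, objective 32.
No feasible integer point exceeds 40.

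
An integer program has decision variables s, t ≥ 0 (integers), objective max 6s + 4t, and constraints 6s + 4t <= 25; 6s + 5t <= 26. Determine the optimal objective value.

(s,t)=(4,0) is feasible, giving 24.
(s,t)=(3,1) is feasible, giving 22.
(s,t)=(3,0) is feasible, giving 18.
The best lattice point is (4,0), giving 24.

24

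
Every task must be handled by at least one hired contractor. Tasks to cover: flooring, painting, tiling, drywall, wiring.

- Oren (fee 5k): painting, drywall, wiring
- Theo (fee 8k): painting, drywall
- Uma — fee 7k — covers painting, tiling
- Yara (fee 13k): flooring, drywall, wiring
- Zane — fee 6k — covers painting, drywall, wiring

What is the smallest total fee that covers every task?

20

This is a weighted set-cover instance.
Choose Uma and Yara: together they cover flooring, painting, tiling, drywall, wiring — every task.
Total fee: 7 + 13 = 20.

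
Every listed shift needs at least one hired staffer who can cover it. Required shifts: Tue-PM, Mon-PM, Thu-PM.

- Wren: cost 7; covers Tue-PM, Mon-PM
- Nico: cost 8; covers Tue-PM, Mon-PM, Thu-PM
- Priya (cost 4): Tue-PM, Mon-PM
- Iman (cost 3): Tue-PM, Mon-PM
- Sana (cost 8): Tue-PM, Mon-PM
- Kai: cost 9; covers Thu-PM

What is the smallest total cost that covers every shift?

8

The greedy cost-per-new-shift heuristic would pick Iman and Nico for 11, but a cheaper cover exists.
Nico alone covers Tue-PM, Mon-PM, Thu-PM — every shift.
Total cost: 8.
No cover costs less than 8.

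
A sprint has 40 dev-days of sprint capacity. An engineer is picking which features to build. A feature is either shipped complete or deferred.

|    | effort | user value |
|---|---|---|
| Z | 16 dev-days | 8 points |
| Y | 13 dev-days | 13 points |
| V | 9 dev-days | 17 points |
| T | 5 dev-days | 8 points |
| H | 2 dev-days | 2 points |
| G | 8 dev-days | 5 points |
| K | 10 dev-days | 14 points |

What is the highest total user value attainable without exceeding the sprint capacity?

54

Y + V + G + K: effort 13 + 9 + 8 + 10 = 40 ≤ 40, user value 13 + 17 + 5 + 14 = 49.
Y + V + T + H + K: effort 13 + 9 + 5 + 2 + 10 = 39 ≤ 40, user value 13 + 17 + 8 + 2 + 14 = 54.
Y + V + T + K: effort 13 + 9 + 5 + 10 = 37 ≤ 40, user value 13 + 17 + 8 + 14 = 52.
Best is Y, V, T, H, and K with total user value 54.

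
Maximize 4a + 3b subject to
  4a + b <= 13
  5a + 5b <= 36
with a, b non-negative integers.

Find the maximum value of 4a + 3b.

Relaxing integrality, the LP optimum is 23.53 at (a,b) = (1.93, 5.27), which is not an integer point.
(a,b)=(2,5): 4·2+1·5=13≤13, 5·2+5·5=35≤36, objective 23.
(a,b)=(1,6): 4·1+1·6=10≤13, 5·1+5·6=35≤36, objective 22.
(a,b)=(2,4): 4·2+1·4=12≤13, 5·2+5·4=30≤36, objective 20.
Maximum is 23 at (a,b)=(2,5).

23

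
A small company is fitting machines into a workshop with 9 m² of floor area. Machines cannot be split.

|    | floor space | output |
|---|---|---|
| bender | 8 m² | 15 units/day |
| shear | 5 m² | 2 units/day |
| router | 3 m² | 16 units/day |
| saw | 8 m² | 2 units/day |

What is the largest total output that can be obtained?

Allowing fractional choices, the relaxed optimum would be about 27.2, but machines are indivisible.
router: floor space 3 ≤ 9, output 16.
shear + router: floor space 5 + 3 = 8 ≤ 9, output 2 + 16 = 18.
bender: floor space 8 ≤ 9, output 15.
Best is shear and router with total output 18.

18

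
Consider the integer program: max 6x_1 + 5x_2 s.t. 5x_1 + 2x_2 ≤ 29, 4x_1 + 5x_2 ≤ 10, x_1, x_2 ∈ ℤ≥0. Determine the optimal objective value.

12

The continuous relaxation peaks at (2.5, 0) with value 15.00; rounding to a feasible lattice point costs some objective.
(x_1,x_2)=(2,0): 5·2+2·0=10≤29, 4·2+5·0=8≤10, objective 12.
(x_1,x_2)=(1,1): 5·1+2·1=7≤29, 4·1+5·1=9≤10, objective 11.
(x_1,x_2)=(1,0): 5·1+2·0=5≤29, 4·1+5·0=4≤10, objective 6.
Maximum is 12 at (x_1,x_2)=(2,0).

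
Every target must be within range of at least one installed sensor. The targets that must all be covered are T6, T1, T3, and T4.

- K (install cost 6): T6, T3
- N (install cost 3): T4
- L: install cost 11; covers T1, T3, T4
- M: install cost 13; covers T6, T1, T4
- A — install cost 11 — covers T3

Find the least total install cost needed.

17

This is a weighted set-cover instance.
The greedy cost-per-new-target heuristic would pick K, N, and L for 20, but a cheaper cover exists.
Choose K and L: together they cover T6, T1, T3, T4 — every target.
Total install cost: 6 + 11 = 17.
No cover costs less than 17.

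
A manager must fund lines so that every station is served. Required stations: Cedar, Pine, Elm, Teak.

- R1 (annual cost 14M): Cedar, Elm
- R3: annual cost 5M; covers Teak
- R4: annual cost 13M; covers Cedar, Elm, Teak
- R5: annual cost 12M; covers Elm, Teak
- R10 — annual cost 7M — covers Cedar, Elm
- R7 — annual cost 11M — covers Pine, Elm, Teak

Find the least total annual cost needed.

The greedy cost-per-new-station heuristic would pick R10, R3, and R7 for 23, but a cheaper cover exists.
Choose R10 and R7: together they cover Cedar, Pine, Elm, Teak — every station.
Total annual cost: 7 + 11 = 18.
No cover costs less than 18.

18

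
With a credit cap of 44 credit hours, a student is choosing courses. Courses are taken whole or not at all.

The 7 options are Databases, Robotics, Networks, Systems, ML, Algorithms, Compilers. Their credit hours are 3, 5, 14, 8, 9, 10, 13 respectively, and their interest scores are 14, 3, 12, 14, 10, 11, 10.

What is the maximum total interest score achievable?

61

Databases + Systems + ML + Algorithms + Compilers: credit hours 3 + 8 + 9 + 10 + 13 = 43 ≤ 44, interest score 14 + 14 + 10 + 11 + 10 = 59.
Databases + Robotics + Networks + Systems + Algorithms: credit hours 3 + 5 + 14 + 8 + 10 = 40 ≤ 44, interest score 14 + 3 + 12 + 14 + 11 = 54.
Databases + Networks + Systems + ML + Algorithms: credit hours 3 + 14 + 8 + 9 + 10 = 44 ≤ 44, interest score 14 + 12 + 14 + 10 + 11 = 61.
Best is Databases, Networks, Systems, ML, and Algorithms with total interest score 61.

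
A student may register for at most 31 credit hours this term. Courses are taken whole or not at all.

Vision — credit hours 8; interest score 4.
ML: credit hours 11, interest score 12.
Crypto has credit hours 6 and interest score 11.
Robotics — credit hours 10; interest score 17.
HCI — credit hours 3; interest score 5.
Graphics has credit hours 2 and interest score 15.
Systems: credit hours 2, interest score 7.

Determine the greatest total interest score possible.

62

Allowing fractional choices, the relaxed optimum would be about 63.7, but courses are indivisible.
Vision + Crypto + Robotics + HCI + Graphics + Systems: credit hours 8 + 6 + 10 + 3 + 2 + 2 = 31 ≤ 31, interest score 4 + 11 + 17 + 5 + 15 + 7 = 59.
ML + Crypto + Robotics + Graphics + Systems: credit hours 11 + 6 + 10 + 2 + 2 = 31 ≤ 31, interest score 12 + 11 + 17 + 15 + 7 = 62.
ML + Robotics + HCI + Graphics + Systems: credit hours 11 + 10 + 3 + 2 + 2 = 28 ≤ 31, interest score 12 + 17 + 5 + 15 + 7 = 56.
Best is ML, Crypto, Robotics, Graphics, and Systems with total interest score 62.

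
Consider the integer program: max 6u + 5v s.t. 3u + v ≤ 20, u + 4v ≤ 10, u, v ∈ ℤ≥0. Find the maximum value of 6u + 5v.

41

Relaxing integrality, the LP optimum is 42.73 at (u,v) = (6.36, 0.909), which is not an integer point.
(u,v)=(6,1): 3·6+1·1=19≤20, 1·6+4·1=10≤10, objective 41.
(u,v)=(6,0): 3·6+1·0=18≤20, 1·6+4·0=6≤10, objective 36.
(u,v)=(5,1): 3·5+1·1=16≤20, 1·5+4·1=9≤10, objective 35.
No feasible integer point exceeds 41.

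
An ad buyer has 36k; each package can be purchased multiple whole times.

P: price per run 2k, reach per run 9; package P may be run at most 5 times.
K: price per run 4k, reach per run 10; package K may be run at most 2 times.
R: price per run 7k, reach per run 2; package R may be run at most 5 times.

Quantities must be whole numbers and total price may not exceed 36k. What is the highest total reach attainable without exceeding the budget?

69

This is a bounded integer knapsack.
P has the best ratio (9/2); taking only P gives at most 5×9 = 45 (stopped by the supply cap of 5).
Mixing does better — 5×P, 2×K, and 2×R: price 32 ≤ 36, reach 5·9 + 2·10 + 2·2 = 69.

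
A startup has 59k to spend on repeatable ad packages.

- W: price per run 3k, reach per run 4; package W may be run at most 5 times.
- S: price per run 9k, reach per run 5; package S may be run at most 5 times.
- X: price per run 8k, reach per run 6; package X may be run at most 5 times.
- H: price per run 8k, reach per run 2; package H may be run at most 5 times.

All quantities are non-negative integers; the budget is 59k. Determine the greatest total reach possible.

50

Take 5×W and 5×X: price 55 ≤ 59, reach 5·4 + 5·6 = 50.
W has the best ratio (4/3) and is taken to its limit of 5; remaining capacity is filled optimally with the others.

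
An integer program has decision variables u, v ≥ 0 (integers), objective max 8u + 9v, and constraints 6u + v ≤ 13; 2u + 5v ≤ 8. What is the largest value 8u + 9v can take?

17

The continuous relaxation peaks at (2.04, 0.786) with value 23.36; rounding to a feasible lattice point costs some objective.
(u,v)=(1,1): 6·1+1·1=7≤13, 2·1+5·1=7≤8, objective 17.
(u,v)=(2,0): 6·2+1·0=12≤13, 2·2+5·0=4≤8, objective 16.
(u,v)=(0,1): 6·0+1·1=1≤13, 2·0+5·1=5≤8, objective 9.
(u,v)=(1,0): 6·1+1·0=6≤13, 2·1+5·0=2≤8, objective 8.
The best lattice point is (1,1), giving 17.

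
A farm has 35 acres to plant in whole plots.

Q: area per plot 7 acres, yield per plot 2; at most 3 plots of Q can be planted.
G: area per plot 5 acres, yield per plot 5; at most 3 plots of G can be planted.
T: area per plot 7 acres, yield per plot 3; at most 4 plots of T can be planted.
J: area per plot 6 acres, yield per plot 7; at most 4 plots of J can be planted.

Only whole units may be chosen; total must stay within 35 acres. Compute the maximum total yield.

2×G and 4×J: area 34 ≤ 35, yield 2·5 + 4·7 = 38.
3×G and 3×J: area 33 ≤ 35, yield 3·5 + 3·7 = 36.
Best is 38.

38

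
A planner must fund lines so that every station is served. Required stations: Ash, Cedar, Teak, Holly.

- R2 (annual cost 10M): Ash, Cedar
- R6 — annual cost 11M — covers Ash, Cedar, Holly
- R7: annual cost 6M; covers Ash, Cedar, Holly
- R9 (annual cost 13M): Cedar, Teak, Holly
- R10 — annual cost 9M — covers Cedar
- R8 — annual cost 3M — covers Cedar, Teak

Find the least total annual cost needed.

Choose R7 and R8: together they cover Ash, Cedar, Teak, Holly — every station.
Total annual cost: 6 + 3 = 9.
No cover costs less than 9.

9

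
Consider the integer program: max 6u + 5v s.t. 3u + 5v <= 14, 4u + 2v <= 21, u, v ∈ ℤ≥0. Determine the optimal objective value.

The continuous relaxation peaks at (4.67, 0) with value 28.00; rounding to a feasible lattice point costs some objective.
(u,v)=(4,0): 3·4+5·0=12≤14, 4·4+2·0=16≤21, objective 24.
(u,v)=(3,1): 3·3+5·1=14≤14, 4·3+2·1=14≤21, objective 23.
(u,v)=(3,0): 3·3+5·0=9≤14, 4·3+2·0=12≤21, objective 18.
The best lattice point is (4,0), giving 24.

24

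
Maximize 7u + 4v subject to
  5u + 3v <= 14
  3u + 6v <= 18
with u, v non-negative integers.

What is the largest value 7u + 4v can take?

18

(u,v)=(2,1): 5·2+3·1=13≤14, 3·2+6·1=12≤18, objective 18.
(u,v)=(1,2): 5·1+3·2=11≤14, 3·1+6·2=15≤18, objective 15.
Maximum is 18 at (u,v)=(2,1).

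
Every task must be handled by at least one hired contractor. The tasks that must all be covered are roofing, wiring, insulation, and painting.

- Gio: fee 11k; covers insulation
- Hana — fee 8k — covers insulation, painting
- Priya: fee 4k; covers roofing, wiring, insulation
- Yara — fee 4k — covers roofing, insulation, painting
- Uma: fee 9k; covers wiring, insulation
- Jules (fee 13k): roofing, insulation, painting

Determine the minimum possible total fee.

8

This is an integer covering problem.
Choose Priya and Yara: together they cover roofing, wiring, insulation, painting — every task.
Total fee: 4 + 4 = 8.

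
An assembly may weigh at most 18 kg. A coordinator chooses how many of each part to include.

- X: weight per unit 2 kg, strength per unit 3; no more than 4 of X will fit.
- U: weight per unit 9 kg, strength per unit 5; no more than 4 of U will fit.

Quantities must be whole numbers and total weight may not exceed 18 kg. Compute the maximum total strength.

17

Take 4×X and 1×U: weight 17 ≤ 18, strength 4·3 + 1·5 = 17.
X has the best ratio (3/2) and is taken to its limit of 4; remaining capacity is filled optimally with the others.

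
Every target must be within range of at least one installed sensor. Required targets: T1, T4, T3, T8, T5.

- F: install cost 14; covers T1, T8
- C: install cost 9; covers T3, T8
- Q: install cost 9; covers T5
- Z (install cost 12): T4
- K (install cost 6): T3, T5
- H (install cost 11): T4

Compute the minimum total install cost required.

31

This is a weighted set-cover instance.
Choose F, K, and H: together they cover T1, T4, T3, T8, T5 — every target.
Total install cost: 14 + 6 + 11 = 31.
No cover costs less than 31.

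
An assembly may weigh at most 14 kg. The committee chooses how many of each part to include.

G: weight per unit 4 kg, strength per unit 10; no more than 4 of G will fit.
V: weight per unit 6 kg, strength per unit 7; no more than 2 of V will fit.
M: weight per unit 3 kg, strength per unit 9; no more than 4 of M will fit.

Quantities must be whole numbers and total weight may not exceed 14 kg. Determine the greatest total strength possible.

38

M has the best ratio (9/3); taking only M gives at most 4×9 = 36 (stopped by the weight limit).
Mixing does better — 2×G and 2×M: weight 14 ≤ 14, strength 2·10 + 2·9 = 38.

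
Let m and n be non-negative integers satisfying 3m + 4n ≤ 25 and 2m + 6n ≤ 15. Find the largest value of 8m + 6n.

The continuous relaxation peaks at (7.5, 0) with value 60.00; rounding to a feasible lattice point costs some objective.
(m,n)=(7,0): 3·7+4·0=21≤25, 2·7+6·0=14≤15, objective 56.
(m,n)=(6,0): 3·6+4·0=18≤25, 2·6+6·0=12≤15, objective 48.
Maximum is 56 at (m,n)=(7,0).

56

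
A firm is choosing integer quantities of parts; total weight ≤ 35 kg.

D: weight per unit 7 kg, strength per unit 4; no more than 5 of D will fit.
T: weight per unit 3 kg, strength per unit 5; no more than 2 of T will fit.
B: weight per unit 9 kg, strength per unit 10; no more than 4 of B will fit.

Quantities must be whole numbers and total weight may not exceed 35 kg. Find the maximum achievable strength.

2×T and 3×B: weight 33 ≤ 35, strength 2·5 + 3·10 = 40.
1×T and 3×B: weight 30 ≤ 35, strength 1·5 + 3·10 = 35.
Best is 40.

40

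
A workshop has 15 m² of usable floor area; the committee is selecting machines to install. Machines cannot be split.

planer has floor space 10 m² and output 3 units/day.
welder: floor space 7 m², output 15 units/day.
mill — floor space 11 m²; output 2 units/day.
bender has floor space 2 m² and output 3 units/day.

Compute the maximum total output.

welder + bender: floor space 7 + 2 = 9 ≤ 15, output 15 + 3 = 18.
welder: floor space 7 ≤ 15, output 15.
Best is welder and bender with total output 18.

18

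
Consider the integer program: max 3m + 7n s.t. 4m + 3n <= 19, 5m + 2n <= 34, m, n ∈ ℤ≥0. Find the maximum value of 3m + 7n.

(m,n)=(0,6): 4·0+3·6=18≤19, 5·0+2·6=12≤34, objective 42.
(m,n)=(1,5): 4·1+3·5=19≤19, 5·1+2·5=15≤34, objective 38.
(m,n)=(0,5): 4·0+3·5=15≤19, 5·0+2·5=10≤34, objective 35.
The best lattice point is (0,6), giving 42.

42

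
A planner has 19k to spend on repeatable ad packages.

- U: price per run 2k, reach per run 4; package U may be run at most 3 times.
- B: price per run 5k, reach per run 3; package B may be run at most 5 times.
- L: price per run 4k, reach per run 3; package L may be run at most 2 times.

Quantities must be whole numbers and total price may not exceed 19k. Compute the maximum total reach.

21

This is a bounded integer knapsack.
U has the best ratio (4/2); taking only U gives at most 3×4 = 12 (stopped by the supply cap of 3).
Mixing does better — 3×U, 1×B, and 2×L: price 19 ≤ 19, reach 3·4 + 1·3 + 2·3 = 21.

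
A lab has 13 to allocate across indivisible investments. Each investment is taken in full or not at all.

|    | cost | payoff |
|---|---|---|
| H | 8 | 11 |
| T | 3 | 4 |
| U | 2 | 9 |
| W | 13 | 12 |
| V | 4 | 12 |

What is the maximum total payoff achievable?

25

T + U + V: cost 3 + 2 + 4 = 9 ≤ 13, payoff 4 + 9 + 12 = 25.
H + V: cost 8 + 4 = 12 ≤ 13, payoff 11 + 12 = 23.
H + T + U: cost 8 + 3 + 2 = 13 ≤ 13, payoff 11 + 4 + 9 = 24.
Best is T, U, and V with total payoff 25.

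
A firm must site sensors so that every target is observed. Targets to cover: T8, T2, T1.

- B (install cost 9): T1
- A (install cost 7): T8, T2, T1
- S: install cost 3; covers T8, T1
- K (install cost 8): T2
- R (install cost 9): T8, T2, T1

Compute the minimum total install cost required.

This is a weighted set-cover instance.
The greedy cost-per-new-target heuristic would pick S and A for 10, but a cheaper cover exists.
A alone covers T8, T2, T1 — every target.
Total install cost: 7.
No cover costs less than 7.

7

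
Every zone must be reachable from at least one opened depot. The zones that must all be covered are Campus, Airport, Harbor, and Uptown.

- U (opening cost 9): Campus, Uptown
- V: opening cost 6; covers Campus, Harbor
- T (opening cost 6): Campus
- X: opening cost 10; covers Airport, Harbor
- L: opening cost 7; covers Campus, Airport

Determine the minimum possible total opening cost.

This is an integer covering problem.
The greedy cost-per-new-zone heuristic would pick V, L, and U for 22, but a cheaper cover exists.
Choose U and X: together they cover Campus, Airport, Harbor, Uptown — every zone.
Total opening cost: 9 + 10 = 19.
No cover costs less than 19.

19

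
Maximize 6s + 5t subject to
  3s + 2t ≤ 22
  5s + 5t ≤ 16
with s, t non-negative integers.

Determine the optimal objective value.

18

(s,t)=(3,0): 3·3+2·0=9≤22, 5·3+5·0=15≤16, objective 18.
(s,t)=(2,1): 3·2+2·1=8≤22, 5·2+5·1=15≤16, objective 17.
(s,t)=(2,0): 3·2+2·0=6≤22, 5·2+5·0=10≤16, objective 12.
Maximum is 18 at (s,t)=(3,0).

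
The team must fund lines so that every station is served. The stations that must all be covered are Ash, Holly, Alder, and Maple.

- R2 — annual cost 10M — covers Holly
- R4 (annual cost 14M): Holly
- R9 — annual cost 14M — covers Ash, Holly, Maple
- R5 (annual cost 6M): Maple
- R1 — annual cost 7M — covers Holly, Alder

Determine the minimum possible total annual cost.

This is an integer covering problem.
The greedy cost-per-new-station heuristic would pick R1, R5, and R9 for 27, but a cheaper cover exists.
Choose R9 and R1: together they cover Ash, Holly, Alder, Maple — every station.
Total annual cost: 14 + 7 = 21.
No cover costs less than 21.

21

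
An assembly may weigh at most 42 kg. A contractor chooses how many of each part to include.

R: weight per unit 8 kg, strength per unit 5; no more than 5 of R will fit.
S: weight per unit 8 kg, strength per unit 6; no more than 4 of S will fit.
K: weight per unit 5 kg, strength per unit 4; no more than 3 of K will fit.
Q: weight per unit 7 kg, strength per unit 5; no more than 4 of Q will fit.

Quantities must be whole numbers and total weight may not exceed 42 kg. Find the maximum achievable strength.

This is a bounded integer knapsack.
K has the best ratio (4/5); taking only K gives at most 3×4 = 12 (stopped by the supply cap of 3).
Mixing does better — 4×S and 2×K: weight 42 ≤ 42, strength 4·6 + 2·4 = 32.

32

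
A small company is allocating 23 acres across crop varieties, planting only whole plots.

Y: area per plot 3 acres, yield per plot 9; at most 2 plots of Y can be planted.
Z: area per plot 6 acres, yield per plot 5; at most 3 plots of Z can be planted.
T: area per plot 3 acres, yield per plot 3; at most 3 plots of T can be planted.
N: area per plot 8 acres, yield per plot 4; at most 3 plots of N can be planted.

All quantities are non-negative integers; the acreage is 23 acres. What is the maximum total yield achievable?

Y has the best ratio (9/3); taking only Y gives at most 2×9 = 18 (stopped by the supply cap of 2).
Mixing does better — 2×Y, 1×Z, and 3×T: area 21 ≤ 23, yield 2·9 + 1·5 + 3·3 = 32.

32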